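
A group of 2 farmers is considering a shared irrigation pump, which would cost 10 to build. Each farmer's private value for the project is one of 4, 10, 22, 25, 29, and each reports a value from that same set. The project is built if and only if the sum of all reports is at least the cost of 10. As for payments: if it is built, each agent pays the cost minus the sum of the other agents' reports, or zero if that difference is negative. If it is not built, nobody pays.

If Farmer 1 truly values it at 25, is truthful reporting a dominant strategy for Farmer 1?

Check each profile of the others' reports and compare truth against every alternative report.
Others report (10): truth gives 25, best alternative gives 25.
Others report (22): truth gives 25, best alternative gives 25.
Others report (25): truth gives 25, best alternative gives 25.
Others report (29): truth gives 25, best alternative gives 25.
Others report (4): truth gives 19, best alternative gives 19.
In every case the truthful report is at least as good as any alternative, so it is a dominant strategy.

Yes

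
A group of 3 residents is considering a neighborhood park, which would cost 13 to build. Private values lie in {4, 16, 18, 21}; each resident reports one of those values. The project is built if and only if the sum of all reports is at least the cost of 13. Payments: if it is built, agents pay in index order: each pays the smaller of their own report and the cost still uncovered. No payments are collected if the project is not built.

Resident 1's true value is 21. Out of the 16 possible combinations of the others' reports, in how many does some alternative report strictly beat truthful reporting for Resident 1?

Others report (4, 16): truth gives 8; report 4 gives 17 > 8. Violating.
Others report (4, 18): truth gives 8; report 4 gives 17 > 8. Violating.
Others report (4, 21): truth gives 8; report 4 gives 17 > 8. Violating.
Others report (16, 4): truth gives 8; report 4 gives 17 > 8. Violating.
Others report (4, 4): truth gives 8; no alternative beats it.
(Checking all 16 profiles: 15 have a profitable deviation, 1 does not.)

15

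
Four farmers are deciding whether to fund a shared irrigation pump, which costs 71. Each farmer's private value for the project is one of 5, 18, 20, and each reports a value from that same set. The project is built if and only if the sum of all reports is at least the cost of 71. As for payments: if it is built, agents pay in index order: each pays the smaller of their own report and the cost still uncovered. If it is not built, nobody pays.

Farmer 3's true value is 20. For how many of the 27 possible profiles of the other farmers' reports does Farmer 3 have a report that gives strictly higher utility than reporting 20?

8

Others report (18, 18, 18): truth gives 0; report 18 gives 2 > 0. Violating.
Others report (18, 18, 20): truth gives 0; report 18 gives 2 > 0. Violating.
Others report (18, 20, 18): truth gives 0; report 18 gives 2 > 0. Violating.
Others report (18, 20, 20): truth gives 0; report 18 gives 2 > 0. Violating.
Others report (5, 5, 5): truth gives 0; no alternative beats it.
Others report (5, 5, 18): truth gives 0; no alternative beats it.
(Checking all 27 profiles: 8 have a profitable deviation, 19 do not.)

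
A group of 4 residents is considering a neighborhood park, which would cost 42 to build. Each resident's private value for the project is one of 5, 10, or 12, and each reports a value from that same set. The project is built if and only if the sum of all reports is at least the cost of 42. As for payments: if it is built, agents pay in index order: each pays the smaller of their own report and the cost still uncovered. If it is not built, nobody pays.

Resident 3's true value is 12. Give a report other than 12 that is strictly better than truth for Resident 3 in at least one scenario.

10

Suppose Resident 1 reports 10, Resident 2 reports 10 and Resident 4 reports 12.
Report 12: project built, pays 12, utility 12 - 12 = 0.
Report 10: project built, pays 10, utility 12 - 10 = 2.
So reporting 10 beats truth here (2 > 0).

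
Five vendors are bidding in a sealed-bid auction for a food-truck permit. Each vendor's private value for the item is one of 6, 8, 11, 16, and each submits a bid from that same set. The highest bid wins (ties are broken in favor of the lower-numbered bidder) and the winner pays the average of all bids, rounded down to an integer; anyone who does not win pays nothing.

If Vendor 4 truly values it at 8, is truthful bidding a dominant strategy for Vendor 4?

Consider the case where Vendor 1 bids 6, Vendor 2 bids 6, Vendor 3 bids 8 and Vendor 5 bids 6.
Truthful bid 8: loses, pays 0, utility 0.
Bid 11 instead: wins, pays 7, utility 8 - 7 = 1.
Since 1 > 0, bidding 11 is strictly better here, so truthful bidding is not dominant.

No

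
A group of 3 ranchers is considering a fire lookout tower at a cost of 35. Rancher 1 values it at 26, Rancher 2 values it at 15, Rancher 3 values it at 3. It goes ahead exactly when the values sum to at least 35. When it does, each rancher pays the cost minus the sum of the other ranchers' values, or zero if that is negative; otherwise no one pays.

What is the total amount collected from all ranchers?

23

Total value 44 ≥ cost 35, so it is built.
Rancher 1: others sum to 18; max(0, 35 - 18) = 17.
Rancher 2: others sum to 29; max(0, 35 - 29) = 6.
Rancher 3: others sum to 41; max(0, 35 - 41) = 0.
Total collected = 17 + 6 + 0 = 23.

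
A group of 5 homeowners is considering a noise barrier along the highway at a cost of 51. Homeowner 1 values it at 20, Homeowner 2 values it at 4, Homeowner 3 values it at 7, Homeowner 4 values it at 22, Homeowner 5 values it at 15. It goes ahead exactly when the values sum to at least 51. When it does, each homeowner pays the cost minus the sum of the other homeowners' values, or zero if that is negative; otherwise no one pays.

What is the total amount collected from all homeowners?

8

Total value 68 ≥ cost 51, so it is built.
Homeowner 1: others sum to 48; max(0, 51 - 48) = 3.
Homeowner 2: others sum to 64; max(0, 51 - 64) = 0.
Homeowner 3: others sum to 61; max(0, 51 - 61) = 0.
Homeowner 4: others sum to 46; max(0, 51 - 46) = 5.
Homeowner 5: others sum to 53; max(0, 51 - 53) = 0.
Total collected = 3 + 0 + 0 + 5 + 0 = 8.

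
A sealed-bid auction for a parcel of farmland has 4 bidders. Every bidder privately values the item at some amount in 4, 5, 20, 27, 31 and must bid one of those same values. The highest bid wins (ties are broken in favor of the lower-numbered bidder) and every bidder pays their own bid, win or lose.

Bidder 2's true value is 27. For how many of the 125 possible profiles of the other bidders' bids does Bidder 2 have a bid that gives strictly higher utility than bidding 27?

95

Others bid (4, 4, 4): truth gives 0; bid 5 gives 22 > 0. Violating.
Others bid (4, 4, 5): truth gives 0; bid 5 gives 22 > 0. Violating.
Others bid (4, 4, 20): truth gives 0; bid 20 gives 7 > 0. Violating.
Others bid (4, 4, 31): truth gives -27; bid 4 gives -4 > -27. Violating.
Others bid (4, 4, 27): truth gives 0; no alternative beats it.
Others bid (4, 5, 27): truth gives 0; no alternative beats it.
(Checking all 125 profiles: 95 have a profitable deviation, 30 do not.)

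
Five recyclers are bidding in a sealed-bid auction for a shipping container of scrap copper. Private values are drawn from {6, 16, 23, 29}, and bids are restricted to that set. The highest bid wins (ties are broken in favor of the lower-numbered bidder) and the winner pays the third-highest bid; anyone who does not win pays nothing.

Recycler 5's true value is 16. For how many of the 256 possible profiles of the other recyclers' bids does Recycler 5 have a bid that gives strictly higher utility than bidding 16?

8

Others bid (6, 6, 6, 16): truth gives 0; bid 23 gives 10 > 0. Violating.
Others bid (6, 6, 6, 23): truth gives 0; bid 29 gives 10 > 0. Violating.
Others bid (6, 6, 16, 6): truth gives 0; bid 23 gives 10 > 0. Violating.
Others bid (6, 6, 23, 6): truth gives 0; bid 29 gives 10 > 0. Violating.
Others bid (6, 6, 6, 6): truth gives 10; no alternative beats it.
Others bid (6, 6, 6, 29): truth gives 0; no alternative beats it.
(Checking all 256 profiles: 8 have a profitable deviation, 248 do not.)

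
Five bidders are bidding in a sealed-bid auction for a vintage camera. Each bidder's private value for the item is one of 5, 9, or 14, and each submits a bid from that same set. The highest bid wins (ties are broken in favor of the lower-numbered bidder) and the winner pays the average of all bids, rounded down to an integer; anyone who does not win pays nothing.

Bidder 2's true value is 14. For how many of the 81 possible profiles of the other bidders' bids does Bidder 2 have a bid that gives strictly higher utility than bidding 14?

Others bid (5, 5, 5, 5): truth gives 8; bid 9 gives 9 > 8. Violating.
Others bid (5, 5, 5, 9): truth gives 7; bid 9 gives 8 > 7. Violating.
Others bid (5, 5, 9, 5): truth gives 7; bid 9 gives 8 > 7. Violating.
Others bid (5, 5, 9, 9): truth gives 6; bid 9 gives 7 > 6. Violating.
Others bid (5, 5, 5, 14): truth gives 6; no alternative beats it.
Others bid (5, 5, 9, 14): truth gives 5; no alternative beats it.
(Checking all 81 profiles: 8 have a profitable deviation, 73 do not.)

8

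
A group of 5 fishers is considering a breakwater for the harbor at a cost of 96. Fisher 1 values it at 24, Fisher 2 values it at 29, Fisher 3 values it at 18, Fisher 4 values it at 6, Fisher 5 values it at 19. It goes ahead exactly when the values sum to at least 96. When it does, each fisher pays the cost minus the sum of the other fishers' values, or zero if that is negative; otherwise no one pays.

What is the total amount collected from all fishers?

Total value 96 ≥ cost 96, so it is built.
Fisher 1: others sum to 72; max(0, 96 - 72) = 24.
Fisher 2: others sum to 67; max(0, 96 - 67) = 29.
Fisher 3: others sum to 78; max(0, 96 - 78) = 18.
Fisher 4: others sum to 90; max(0, 96 - 90) = 6.
Fisher 5: others sum to 77; max(0, 96 - 77) = 19.
Total collected = 24 + 29 + 18 + 6 + 19 = 96.

96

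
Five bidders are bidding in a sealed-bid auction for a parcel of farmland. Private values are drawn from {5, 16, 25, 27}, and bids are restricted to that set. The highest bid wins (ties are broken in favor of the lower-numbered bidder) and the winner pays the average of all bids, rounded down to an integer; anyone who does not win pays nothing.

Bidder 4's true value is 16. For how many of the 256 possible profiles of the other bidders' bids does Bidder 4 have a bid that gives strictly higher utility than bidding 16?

Others bid (5, 5, 5, 25): truth gives 0; bid 25 gives 3 > 0. Violating.
Others bid (5, 5, 5, 27): truth gives 0; bid 27 gives 3 > 0. Violating.
Others bid (5, 5, 16, 5): truth gives 0; bid 25 gives 5 > 0. Violating.
Others bid (5, 5, 16, 16): truth gives 0; bid 25 gives 3 > 0. Violating.
Others bid (5, 5, 5, 5): truth gives 9; no alternative beats it.
Others bid (5, 5, 5, 16): truth gives 7; no alternative beats it.
(Checking all 256 profiles: 30 have a profitable deviation, 226 do not.)

30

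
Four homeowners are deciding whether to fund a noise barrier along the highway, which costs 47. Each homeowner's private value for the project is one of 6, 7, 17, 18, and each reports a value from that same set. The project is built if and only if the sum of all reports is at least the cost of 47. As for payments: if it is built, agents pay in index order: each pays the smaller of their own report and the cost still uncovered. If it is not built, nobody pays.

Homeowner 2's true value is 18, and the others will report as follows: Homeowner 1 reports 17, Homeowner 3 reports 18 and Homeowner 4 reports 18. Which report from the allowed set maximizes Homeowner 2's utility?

6

Report 6: project built, pays 6, utility 18 - 6 = 12.
Report 7: project built, pays 7, utility 18 - 7 = 11.
Report 17: project built, pays 17, utility 18 - 17 = 1.
Report 18: project built, pays 18, utility 18 - 18 = 0.
The best choice is 6 with utility 12.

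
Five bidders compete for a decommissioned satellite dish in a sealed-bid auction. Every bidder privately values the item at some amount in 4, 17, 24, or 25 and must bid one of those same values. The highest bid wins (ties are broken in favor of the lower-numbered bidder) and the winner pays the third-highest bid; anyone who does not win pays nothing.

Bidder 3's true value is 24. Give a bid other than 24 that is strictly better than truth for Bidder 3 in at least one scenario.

25

Suppose Bidder 1 bids 4, Bidder 2 bids 4, Bidder 4 bids 4 and Bidder 5 bids 25.
Bid 24: loses, pays 0, utility 0.
Bid 25: wins, pays 4, utility 24 - 4 = 20.
So bidding 25 beats truth here (20 > 0).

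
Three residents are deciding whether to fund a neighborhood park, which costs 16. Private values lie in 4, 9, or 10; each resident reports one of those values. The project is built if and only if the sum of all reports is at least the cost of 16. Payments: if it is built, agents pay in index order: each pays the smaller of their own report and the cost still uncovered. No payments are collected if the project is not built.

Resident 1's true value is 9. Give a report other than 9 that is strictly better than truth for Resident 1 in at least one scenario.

Suppose Resident 2 reports 4 and Resident 3 reports 9.
Report 9: project built, pays 9, utility 9 - 9 = 0.
Report 4: project built, pays 4, utility 9 - 4 = 5.
So reporting 4 beats truth here (5 > 0).

4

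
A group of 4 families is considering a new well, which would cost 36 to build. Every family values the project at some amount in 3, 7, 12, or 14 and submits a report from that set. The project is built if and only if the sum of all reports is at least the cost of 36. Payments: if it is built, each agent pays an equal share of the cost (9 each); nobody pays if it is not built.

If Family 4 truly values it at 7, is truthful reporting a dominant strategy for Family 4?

Consider the case where Family 1 reports 3, Family 2 reports 12 and Family 3 reports 14.
Truthful report 7: project built, pays 9, utility 7 - 9 = -2.
Report 3 instead: project not built, utility 0.
Since 0 > -2, reporting 3 is strictly better here, so truthful reporting is not dominant.

No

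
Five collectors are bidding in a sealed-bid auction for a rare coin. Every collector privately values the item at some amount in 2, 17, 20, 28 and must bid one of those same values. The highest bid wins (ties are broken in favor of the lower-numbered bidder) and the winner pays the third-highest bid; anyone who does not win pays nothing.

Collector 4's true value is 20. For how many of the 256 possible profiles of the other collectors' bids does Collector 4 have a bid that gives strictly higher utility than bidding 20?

Others bid (2, 2, 2, 28): truth gives 0; bid 28 gives 18 > 0. Violating.
Others bid (2, 2, 17, 28): truth gives 0; bid 28 gives 3 > 0. Violating.
Others bid (2, 2, 20, 2): truth gives 0; bid 28 gives 18 > 0. Violating.
Others bid (2, 2, 20, 17): truth gives 0; bid 28 gives 3 > 0. Violating.
Others bid (2, 2, 2, 2): truth gives 18; no alternative beats it.
Others bid (2, 2, 2, 17): truth gives 18; no alternative beats it.
(Checking all 256 profiles: 32 have a profitable deviation, 224 do not.)

32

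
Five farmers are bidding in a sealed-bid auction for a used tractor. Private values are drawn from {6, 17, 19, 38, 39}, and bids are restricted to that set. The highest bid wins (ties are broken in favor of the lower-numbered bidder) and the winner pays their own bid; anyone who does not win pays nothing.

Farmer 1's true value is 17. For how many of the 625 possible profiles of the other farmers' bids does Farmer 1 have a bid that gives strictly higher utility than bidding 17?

1

Others bid (6, 6, 6, 6): truth gives 0; bid 6 gives 11 > 0. Violating.
Others bid (6, 6, 6, 17): truth gives 0; no alternative beats it.
Others bid (6, 6, 6, 19): truth gives 0; no alternative beats it.
(Checking all 625 profiles: 1 has a profitable deviation, 624 do not.)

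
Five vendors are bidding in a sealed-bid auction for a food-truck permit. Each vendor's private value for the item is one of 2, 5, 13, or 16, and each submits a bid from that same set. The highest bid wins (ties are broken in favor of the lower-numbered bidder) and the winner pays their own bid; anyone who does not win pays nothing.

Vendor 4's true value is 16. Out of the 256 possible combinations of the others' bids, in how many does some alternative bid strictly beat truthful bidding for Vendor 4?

Others bid (2, 2, 2, 2): truth gives 0; bid 5 gives 11 > 0. Violating.
Others bid (2, 2, 2, 5): truth gives 0; bid 5 gives 11 > 0. Violating.
Others bid (2, 2, 2, 13): truth gives 0; bid 13 gives 3 > 0. Violating.
Others bid (2, 2, 5, 2): truth gives 0; bid 13 gives 3 > 0. Violating.
Others bid (2, 2, 2, 16): truth gives 0; no alternative beats it.
Others bid (2, 2, 5, 16): truth gives 0; no alternative beats it.
(Checking all 256 profiles: 24 have a profitable deviation, 232 do not.)

24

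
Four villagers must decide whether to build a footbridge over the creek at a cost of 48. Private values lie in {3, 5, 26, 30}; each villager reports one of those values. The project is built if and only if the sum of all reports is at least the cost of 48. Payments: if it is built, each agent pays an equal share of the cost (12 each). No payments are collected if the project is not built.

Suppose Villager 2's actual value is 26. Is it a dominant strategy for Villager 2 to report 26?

Check each profile of the others' reports and compare truth against every alternative report.
Others report (3, 3, 26): truth gives 14, best alternative gives 14.
Others report (3, 3, 30): truth gives 14, best alternative gives 14.
Others report (3, 5, 26): truth gives 14, best alternative gives 14.
Others report (3, 5, 30): truth gives 14, best alternative gives 14.
Others report (3, 26, 3): truth gives 14, best alternative gives 14.
Others report (3, 26, 5): truth gives 14, best alternative gives 14.
(Remaining 58 profiles checked similarly; truth is weakly best in each.)
In every case the truthful report is at least as good as any alternative, so it is a dominant strategy.

Yes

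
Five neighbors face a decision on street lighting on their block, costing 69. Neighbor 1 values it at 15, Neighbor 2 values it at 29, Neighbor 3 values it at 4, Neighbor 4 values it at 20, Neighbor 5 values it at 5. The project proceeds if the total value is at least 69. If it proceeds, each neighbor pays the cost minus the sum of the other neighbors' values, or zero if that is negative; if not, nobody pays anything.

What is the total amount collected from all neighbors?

Total value 73 ≥ cost 69, so it is built.
Neighbor 1: others sum to 58; max(0, 69 - 58) = 11.
Neighbor 2: others sum to 44; max(0, 69 - 44) = 25.
Neighbor 3: others sum to 69; max(0, 69 - 69) = 0.
Neighbor 4: others sum to 53; max(0, 69 - 53) = 16.
Neighbor 5: others sum to 68; max(0, 69 - 68) = 1.
Total collected = 11 + 25 + 0 + 16 + 1 = 53.

53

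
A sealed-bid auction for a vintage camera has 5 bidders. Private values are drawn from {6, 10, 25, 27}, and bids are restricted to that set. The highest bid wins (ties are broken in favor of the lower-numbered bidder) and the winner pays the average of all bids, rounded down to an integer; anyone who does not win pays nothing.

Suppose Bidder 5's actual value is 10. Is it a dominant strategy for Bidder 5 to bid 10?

Check each profile of the others' bids and compare truth against every alternative bid.
Others bid (6, 6, 6, 6): truth gives 4, best alternative gives 1.
Others bid (6, 6, 6, 10): truth gives 0, best alternative gives 0.
Others bid (6, 6, 6, 25): truth gives 0, best alternative gives 0.
Others bid (6, 6, 6, 27): truth gives 0, best alternative gives 0.
Others bid (6, 6, 10, 6): truth gives 0, best alternative gives 0.
Others bid (6, 6, 10, 10): truth gives 0, best alternative gives 0.
(Remaining 250 profiles checked similarly; truth is weakly best in each.)
In every case the truthful bid is at least as good as any alternative, so it is a dominant strategy.

Yes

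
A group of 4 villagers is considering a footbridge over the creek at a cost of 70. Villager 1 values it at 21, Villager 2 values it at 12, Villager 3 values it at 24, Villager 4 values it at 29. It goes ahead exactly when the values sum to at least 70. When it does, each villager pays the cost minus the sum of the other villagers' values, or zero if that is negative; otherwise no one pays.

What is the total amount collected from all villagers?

Total value 86 ≥ cost 70, so it is built.
Villager 1: others sum to 65; max(0, 70 - 65) = 5.
Villager 2: others sum to 74; max(0, 70 - 74) = 0.
Villager 3: others sum to 62; max(0, 70 - 62) = 8.
Villager 4: others sum to 57; max(0, 70 - 57) = 13.
Total collected = 5 + 0 + 8 + 13 = 26.

26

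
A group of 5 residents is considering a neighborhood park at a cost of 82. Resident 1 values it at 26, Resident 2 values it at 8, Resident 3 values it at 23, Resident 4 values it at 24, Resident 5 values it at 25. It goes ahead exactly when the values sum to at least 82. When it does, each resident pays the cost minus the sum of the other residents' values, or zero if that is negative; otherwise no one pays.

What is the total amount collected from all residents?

3

Total value 106 ≥ cost 82, so it is built.
Resident 1: others sum to 80; max(0, 82 - 80) = 2.
Resident 2: others sum to 98; max(0, 82 - 98) = 0.
Resident 3: others sum to 83; max(0, 82 - 83) = 0.
Resident 4: others sum to 82; max(0, 82 - 82) = 0.
Resident 5: others sum to 81; max(0, 82 - 81) = 1.
Total collected = 2 + 0 + 0 + 0 + 1 = 3.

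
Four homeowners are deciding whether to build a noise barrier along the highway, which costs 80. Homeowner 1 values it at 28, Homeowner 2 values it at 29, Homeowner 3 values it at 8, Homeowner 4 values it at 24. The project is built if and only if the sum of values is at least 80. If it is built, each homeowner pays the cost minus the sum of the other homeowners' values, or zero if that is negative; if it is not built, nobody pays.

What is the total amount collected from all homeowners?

Total value 89 ≥ cost 80, so it is built.
Homeowner 1: others sum to 61; max(0, 80 - 61) = 19.
Homeowner 2: others sum to 60; max(0, 80 - 60) = 20.
Homeowner 3: others sum to 81; max(0, 80 - 81) = 0.
Homeowner 4: others sum to 65; max(0, 80 - 65) = 15.
Total collected = 19 + 20 + 0 + 15 = 54.

54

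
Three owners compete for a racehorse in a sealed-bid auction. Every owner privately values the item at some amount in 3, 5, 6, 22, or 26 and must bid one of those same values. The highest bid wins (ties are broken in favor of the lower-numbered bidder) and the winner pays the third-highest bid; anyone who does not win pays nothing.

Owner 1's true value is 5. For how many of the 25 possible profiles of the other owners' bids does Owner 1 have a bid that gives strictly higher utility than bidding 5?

Others bid (3, 6): truth gives 0; bid 6 gives 2 > 0. Violating.
Others bid (3, 22): truth gives 0; bid 22 gives 2 > 0. Violating.
Others bid (3, 26): truth gives 0; bid 26 gives 2 > 0. Violating.
Others bid (6, 3): truth gives 0; bid 6 gives 2 > 0. Violating.
Others bid (3, 3): truth gives 2; no alternative beats it.
Others bid (3, 5): truth gives 2; no alternative beats it.
(Checking all 25 profiles: 6 have a profitable deviation, 19 do not.)

6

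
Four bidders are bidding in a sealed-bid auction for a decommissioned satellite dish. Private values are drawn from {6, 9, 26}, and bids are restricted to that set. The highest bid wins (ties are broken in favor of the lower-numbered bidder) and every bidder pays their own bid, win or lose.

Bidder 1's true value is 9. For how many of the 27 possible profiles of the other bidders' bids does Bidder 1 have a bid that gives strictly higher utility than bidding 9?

Others bid (6, 6, 6): truth gives 0; bid 6 gives 3 > 0. Violating.
Others bid (6, 6, 26): truth gives -9; bid 6 gives -6 > -9. Violating.
Others bid (6, 9, 26): truth gives -9; bid 6 gives -6 > -9. Violating.
Others bid (6, 26, 6): truth gives -9; bid 6 gives -6 > -9. Violating.
Others bid (6, 6, 9): truth gives 0; no alternative beats it.
Others bid (6, 9, 6): truth gives 0; no alternative beats it.
(Checking all 27 profiles: 20 have a profitable deviation, 7 do not.)

20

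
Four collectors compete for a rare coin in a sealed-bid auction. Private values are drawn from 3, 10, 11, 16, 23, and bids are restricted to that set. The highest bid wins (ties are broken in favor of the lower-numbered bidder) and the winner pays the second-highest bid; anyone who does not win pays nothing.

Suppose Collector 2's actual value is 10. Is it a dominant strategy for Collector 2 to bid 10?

Check each profile of the others' bids and compare truth against every alternative bid.
Others bid (3, 3, 3): truth gives 7, best alternative gives 7.
Others bid (3, 3, 10): truth gives 0, best alternative gives 0.
Others bid (3, 3, 11): truth gives 0, best alternative gives 0.
Others bid (3, 3, 16): truth gives 0, best alternative gives 0.
Others bid (3, 3, 23): truth gives 0, best alternative gives 0.
Others bid (3, 10, 3): truth gives 0, best alternative gives 0.
(Remaining 119 profiles checked similarly; truth is weakly best in each.)
In every case the truthful bid is at least as good as any alternative, so it is a dominant strategy.

Yes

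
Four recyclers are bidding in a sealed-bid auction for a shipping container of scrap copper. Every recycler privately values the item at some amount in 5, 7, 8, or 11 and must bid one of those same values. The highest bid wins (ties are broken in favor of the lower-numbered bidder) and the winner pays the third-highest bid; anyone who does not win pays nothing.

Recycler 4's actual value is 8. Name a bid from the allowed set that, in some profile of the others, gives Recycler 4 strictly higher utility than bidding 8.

11

Suppose Recycler 1 bids 5, Recycler 2 bids 5 and Recycler 3 bids 8.
Bid 8: loses, pays 0, utility 0.
Bid 11: wins, pays 5, utility 8 - 5 = 3.
So bidding 11 beats truth here (3 > 0).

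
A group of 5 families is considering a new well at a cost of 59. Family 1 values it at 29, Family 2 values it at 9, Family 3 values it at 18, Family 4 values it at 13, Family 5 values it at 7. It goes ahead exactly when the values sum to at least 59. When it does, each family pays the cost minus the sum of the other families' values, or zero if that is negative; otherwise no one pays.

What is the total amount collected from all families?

13

Total value 76 ≥ cost 59, so it is built.
Family 1: others sum to 47; max(0, 59 - 47) = 12.
Family 2: others sum to 67; max(0, 59 - 67) = 0.
Family 3: others sum to 58; max(0, 59 - 58) = 1.
Family 4: others sum to 63; max(0, 59 - 63) = 0.
Family 5: others sum to 69; max(0, 59 - 69) = 0.
Total collected = 12 + 0 + 1 + 0 + 0 = 13.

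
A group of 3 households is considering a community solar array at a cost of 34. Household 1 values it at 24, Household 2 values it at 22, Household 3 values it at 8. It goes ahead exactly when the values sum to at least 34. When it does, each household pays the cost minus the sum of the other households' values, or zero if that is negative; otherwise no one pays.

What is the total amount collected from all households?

Total value 54 ≥ cost 34, so it is built.
Household 1: others sum to 30; max(0, 34 - 30) = 4.
Household 2: others sum to 32; max(0, 34 - 32) = 2.
Household 3: others sum to 46; max(0, 34 - 46) = 0.
Total collected = 4 + 2 + 0 = 6.

6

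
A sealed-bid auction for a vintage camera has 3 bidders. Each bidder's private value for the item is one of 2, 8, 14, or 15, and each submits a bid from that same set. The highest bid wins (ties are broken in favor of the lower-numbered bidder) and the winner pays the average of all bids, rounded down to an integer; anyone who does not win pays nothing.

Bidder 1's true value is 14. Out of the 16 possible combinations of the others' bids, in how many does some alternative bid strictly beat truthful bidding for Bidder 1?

8

Others bid (2, 2): truth gives 8; bid 2 gives 12 > 8. Violating.
Others bid (2, 8): truth gives 6; bid 8 gives 8 > 6. Violating.
Others bid (2, 15): truth gives 0; bid 15 gives 4 > 0. Violating.
Others bid (8, 2): truth gives 6; bid 8 gives 8 > 6. Violating.
Others bid (2, 14): truth gives 4; no alternative beats it.
Others bid (8, 14): truth gives 2; no alternative beats it.
(Checking all 16 profiles: 8 have a profitable deviation, 8 do not.)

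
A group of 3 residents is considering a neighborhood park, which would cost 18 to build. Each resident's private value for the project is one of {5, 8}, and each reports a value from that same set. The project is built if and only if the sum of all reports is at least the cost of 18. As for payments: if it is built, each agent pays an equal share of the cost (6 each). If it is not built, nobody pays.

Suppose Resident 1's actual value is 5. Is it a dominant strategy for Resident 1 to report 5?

Yes

Check each profile of the others' reports and compare truth against every alternative report.
Others report (5, 5): truth gives 0, best alternative gives -1.
Others report (5, 8): truth gives -1, best alternative gives -1.
Others report (8, 5): truth gives -1, best alternative gives -1.
Others report (8, 8): truth gives -1, best alternative gives -1.
In every case the truthful report is at least as good as any alternative, so it is a dominant strategy.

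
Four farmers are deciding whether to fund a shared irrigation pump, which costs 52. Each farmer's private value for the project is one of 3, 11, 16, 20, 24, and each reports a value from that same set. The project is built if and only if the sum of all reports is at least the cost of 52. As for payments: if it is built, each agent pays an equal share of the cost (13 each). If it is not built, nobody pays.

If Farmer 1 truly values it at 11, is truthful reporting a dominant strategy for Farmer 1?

Consider the case where Farmer 2 reports 3, Farmer 3 reports 16 and Farmer 4 reports 24.
Truthful report 11: project built, pays 13, utility 11 - 13 = -2.
Report 3 instead: project not built, utility 0.
Since 0 > -2, reporting 3 is strictly better here, so truthful reporting is not dominant.

No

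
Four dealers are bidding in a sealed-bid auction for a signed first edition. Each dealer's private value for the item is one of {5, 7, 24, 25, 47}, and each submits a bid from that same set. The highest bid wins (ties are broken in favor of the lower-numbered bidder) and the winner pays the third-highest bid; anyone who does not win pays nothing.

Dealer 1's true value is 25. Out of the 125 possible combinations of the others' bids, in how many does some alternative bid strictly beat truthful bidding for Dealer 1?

27

Others bid (5, 5, 47): truth gives 0; bid 47 gives 20 > 0. Violating.
Others bid (5, 7, 47): truth gives 0; bid 47 gives 18 > 0. Violating.
Others bid (5, 24, 47): truth gives 0; bid 47 gives 1 > 0. Violating.
Others bid (5, 47, 5): truth gives 0; bid 47 gives 20 > 0. Violating.
Others bid (5, 5, 5): truth gives 20; no alternative beats it.
Others bid (5, 5, 7): truth gives 20; no alternative beats it.
(Checking all 125 profiles: 27 have a profitable deviation, 98 do not.)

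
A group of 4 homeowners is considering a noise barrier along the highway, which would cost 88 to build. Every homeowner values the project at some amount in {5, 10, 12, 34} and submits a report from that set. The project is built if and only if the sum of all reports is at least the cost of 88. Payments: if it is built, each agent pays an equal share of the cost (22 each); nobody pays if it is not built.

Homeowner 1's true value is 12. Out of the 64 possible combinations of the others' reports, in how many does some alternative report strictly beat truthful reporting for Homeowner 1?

Others report (10, 34, 34): truth gives -10; report 5 gives 0 > -10. Violating.
Others report (12, 34, 34): truth gives -10; report 5 gives 0 > -10. Violating.
Others report (34, 10, 34): truth gives -10; report 5 gives 0 > -10. Violating.
Others report (34, 12, 34): truth gives -10; report 5 gives 0 > -10. Violating.
Others report (5, 5, 5): truth gives 0; no alternative beats it.
Others report (5, 5, 10): truth gives 0; no alternative beats it.
(Checking all 64 profiles: 6 have a profitable deviation, 58 do not.)

6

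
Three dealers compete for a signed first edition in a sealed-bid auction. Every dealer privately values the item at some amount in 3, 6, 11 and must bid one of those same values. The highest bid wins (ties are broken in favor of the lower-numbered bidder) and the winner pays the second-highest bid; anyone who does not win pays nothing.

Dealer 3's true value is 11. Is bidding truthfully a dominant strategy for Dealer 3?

Check each profile of the others' bids and compare truth against every alternative bid.
Others bid (3, 6): truth gives 5, best alternative gives 0.
Others bid (6, 3): truth gives 5, best alternative gives 0.
Others bid (6, 6): truth gives 5, best alternative gives 0.
Others bid (3, 3): truth gives 8, best alternative gives 8.
Others bid (3, 11): truth gives 0, best alternative gives 0.
Others bid (6, 11): truth gives 0, best alternative gives 0.
(Remaining 3 profiles checked similarly; truth is weakly best in each.)
In every case the truthful bid is at least as good as any alternative, so it is a dominant strategy.

Yes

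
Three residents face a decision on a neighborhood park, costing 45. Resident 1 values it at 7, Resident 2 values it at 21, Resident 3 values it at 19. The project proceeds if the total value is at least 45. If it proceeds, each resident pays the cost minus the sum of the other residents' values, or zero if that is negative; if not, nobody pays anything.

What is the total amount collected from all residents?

Total value 47 ≥ cost 45, so it is built.
Resident 1: others sum to 40; max(0, 45 - 40) = 5.
Resident 2: others sum to 26; max(0, 45 - 26) = 19.
Resident 3: others sum to 28; max(0, 45 - 28) = 17.
Total collected = 5 + 19 + 17 = 41.

41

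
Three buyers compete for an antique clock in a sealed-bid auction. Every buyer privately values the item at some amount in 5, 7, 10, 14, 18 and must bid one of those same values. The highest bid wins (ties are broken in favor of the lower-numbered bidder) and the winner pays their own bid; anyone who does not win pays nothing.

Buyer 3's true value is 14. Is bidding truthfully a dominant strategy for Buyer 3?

Consider the case where Buyer 1 bids 5 and Buyer 2 bids 5.
Truthful bid 14: wins, pays 14, utility 14 - 14 = 0.
Bid 7 instead: wins, pays 7, utility 14 - 7 = 7.
Since 7 > 0, bidding 7 is strictly better here, so truthful bidding is not dominant.

No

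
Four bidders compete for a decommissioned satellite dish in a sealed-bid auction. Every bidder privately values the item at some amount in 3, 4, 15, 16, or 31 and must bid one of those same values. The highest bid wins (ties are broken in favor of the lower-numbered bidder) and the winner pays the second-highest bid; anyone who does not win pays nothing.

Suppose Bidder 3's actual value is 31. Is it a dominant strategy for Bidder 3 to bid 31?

Yes

Check each profile of the others' bids and compare truth against every alternative bid.
Others bid (3, 16, 3): truth gives 15, best alternative gives 0.
Others bid (3, 16, 4): truth gives 15, best alternative gives 0.
Others bid (3, 16, 15): truth gives 15, best alternative gives 0.
Others bid (3, 16, 16): truth gives 15, best alternative gives 0.
Others bid (4, 16, 3): truth gives 15, best alternative gives 0.
Others bid (4, 16, 4): truth gives 15, best alternative gives 0.
(Remaining 119 profiles checked similarly; truth is weakly best in each.)
In every case the truthful bid is at least as good as any alternative, so it is a dominant strategy.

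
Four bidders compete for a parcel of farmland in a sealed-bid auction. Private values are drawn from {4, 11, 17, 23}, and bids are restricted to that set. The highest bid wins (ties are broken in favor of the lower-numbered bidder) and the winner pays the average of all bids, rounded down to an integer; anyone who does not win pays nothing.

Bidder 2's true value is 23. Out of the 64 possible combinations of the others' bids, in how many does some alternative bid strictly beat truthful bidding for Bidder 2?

Others bid (4, 4, 4): truth gives 15; bid 11 gives 18 > 15. Violating.
Others bid (4, 4, 11): truth gives 13; bid 11 gives 16 > 13. Violating.
Others bid (4, 4, 17): truth gives 11; bid 17 gives 13 > 11. Violating.
Others bid (4, 11, 4): truth gives 13; bid 11 gives 16 > 13. Violating.
Others bid (4, 4, 23): truth gives 10; no alternative beats it.
Others bid (4, 11, 23): truth gives 8; no alternative beats it.
(Checking all 64 profiles: 18 have a profitable deviation, 46 do not.)

18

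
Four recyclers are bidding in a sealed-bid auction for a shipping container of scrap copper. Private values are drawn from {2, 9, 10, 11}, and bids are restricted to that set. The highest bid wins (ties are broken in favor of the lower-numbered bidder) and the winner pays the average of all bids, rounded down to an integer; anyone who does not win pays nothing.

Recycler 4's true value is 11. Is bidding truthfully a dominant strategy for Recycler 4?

Consider the case where Recycler 1 bids 2, Recycler 2 bids 2 and Recycler 3 bids 2.
Truthful bid 11: wins, pays 4, utility 11 - 4 = 7.
Bid 9 instead: wins, pays 3, utility 11 - 3 = 8.
Since 8 > 7, bidding 9 is strictly better here, so truthful bidding is not dominant.

No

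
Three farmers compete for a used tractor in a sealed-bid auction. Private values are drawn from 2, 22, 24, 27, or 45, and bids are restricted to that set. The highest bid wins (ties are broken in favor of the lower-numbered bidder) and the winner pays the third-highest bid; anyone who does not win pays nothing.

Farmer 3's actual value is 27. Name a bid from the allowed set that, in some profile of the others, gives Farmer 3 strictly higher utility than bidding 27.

Suppose Farmer 1 bids 2 and Farmer 2 bids 27.
Bid 27: loses, pays 0, utility 0.
Bid 45: wins, pays 2, utility 27 - 2 = 25.
So bidding 45 beats truth here (25 > 0).

45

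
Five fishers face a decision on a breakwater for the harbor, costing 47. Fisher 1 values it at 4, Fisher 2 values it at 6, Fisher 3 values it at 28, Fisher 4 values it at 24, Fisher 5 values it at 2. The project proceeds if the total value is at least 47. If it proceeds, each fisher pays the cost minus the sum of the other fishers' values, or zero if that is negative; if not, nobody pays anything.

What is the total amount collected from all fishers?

Total value 64 ≥ cost 47, so it is built.
Fisher 1: others sum to 60; max(0, 47 - 60) = 0.
Fisher 2: others sum to 58; max(0, 47 - 58) = 0.
Fisher 3: others sum to 36; max(0, 47 - 36) = 11.
Fisher 4: others sum to 40; max(0, 47 - 40) = 7.
Fisher 5: others sum to 62; max(0, 47 - 62) = 0.
Total collected = 0 + 0 + 11 + 7 + 0 = 18.

18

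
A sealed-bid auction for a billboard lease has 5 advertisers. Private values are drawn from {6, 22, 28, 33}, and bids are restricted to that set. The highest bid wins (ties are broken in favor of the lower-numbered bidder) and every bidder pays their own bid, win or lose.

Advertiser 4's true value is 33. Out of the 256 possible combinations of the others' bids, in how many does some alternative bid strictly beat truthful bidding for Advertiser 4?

Others bid (6, 6, 6, 6): truth gives 0; bid 22 gives 11 > 0. Violating.
Others bid (6, 6, 6, 22): truth gives 0; bid 22 gives 11 > 0. Violating.
Others bid (6, 6, 6, 28): truth gives 0; bid 28 gives 5 > 0. Violating.
Others bid (6, 6, 22, 6): truth gives 0; bid 28 gives 5 > 0. Violating.
Others bid (6, 6, 6, 33): truth gives 0; no alternative beats it.
Others bid (6, 6, 22, 33): truth gives 0; no alternative beats it.
(Checking all 256 profiles: 172 have a profitable deviation, 84 do not.)

172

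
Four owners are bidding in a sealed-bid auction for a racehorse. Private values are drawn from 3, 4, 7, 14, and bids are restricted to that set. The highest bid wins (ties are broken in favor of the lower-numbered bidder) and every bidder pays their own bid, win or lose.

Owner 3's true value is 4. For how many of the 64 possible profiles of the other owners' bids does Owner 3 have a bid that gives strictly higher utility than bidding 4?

Others bid (3, 3, 7): truth gives -4; bid 3 gives -3 > -4. Violating.
Others bid (3, 3, 14): truth gives -4; bid 3 gives -3 > -4. Violating.
Others bid (3, 4, 3): truth gives -4; bid 3 gives -3 > -4. Violating.
Others bid (3, 4, 4): truth gives -4; bid 3 gives -3 > -4. Violating.
Others bid (3, 3, 3): truth gives 0; no alternative beats it.
Others bid (3, 3, 4): truth gives 0; no alternative beats it.
(Checking all 64 profiles: 62 have a profitable deviation, 2 do not.)

62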